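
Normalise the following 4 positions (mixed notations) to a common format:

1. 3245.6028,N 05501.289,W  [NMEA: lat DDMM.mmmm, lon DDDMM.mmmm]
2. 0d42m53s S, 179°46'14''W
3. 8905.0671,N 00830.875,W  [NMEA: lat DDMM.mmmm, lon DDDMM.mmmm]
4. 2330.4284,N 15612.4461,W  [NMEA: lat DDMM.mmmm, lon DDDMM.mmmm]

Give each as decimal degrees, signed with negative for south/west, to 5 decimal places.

1. 32.76005, -55.02148
2. -0.71472, -179.77056
3. 89.08445, -8.51458
4. 23.50714, -156.20744

Point 1:
  φ: split at 2 digits → 32° and 45.6028′; 32 + 45.6028/60 = 32.760047
  N ⇒ keep positive
  λ: degrees = first 3 digits = 55, minutes = 1.289; 55 + 1.289/60 = 55.021483
  hemisphere W, so the sign is −
Point 2:
  Latitude: 0° + 42/60 + 53/3600 = 0 + 0.700000 + 0.014722 = 0.714722
  S ⇒ negate
  Lon: 46′ + 14″ = 46.23333′; 179 + 46.23333/60 = 179.770556
  W ⇒ negate
Point 3:
  Latitude: split at 2 digits → 89° and 5.0671′; 89 + 5.0671/60 = 89.084452
  N ⇒ keep positive
  Lon: split at 3 digits → 008° and 30.875′; 8 + 30.875/60 = 8.514583
  W → negative
Point 4:
  Lat: degrees = first 2 digits = 23, minutes = 30.4284; 23 + 30.4284/60 = 23.507140
  N → positive
  Longitude: degrees = first 3 digits = 156, minutes = 12.4461; 156 + 12.4461/60 = 156.207435
  W → negative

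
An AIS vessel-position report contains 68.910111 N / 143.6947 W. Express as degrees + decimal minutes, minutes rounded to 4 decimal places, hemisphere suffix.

68° 54.6067′ N, 143° 41.6820′ W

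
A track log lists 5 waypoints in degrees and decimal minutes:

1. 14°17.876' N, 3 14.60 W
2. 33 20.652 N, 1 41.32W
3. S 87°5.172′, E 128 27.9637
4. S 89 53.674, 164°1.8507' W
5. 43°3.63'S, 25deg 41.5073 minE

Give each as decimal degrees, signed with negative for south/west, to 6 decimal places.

1. 14.297933, -3.243333
2. 33.344200, -1.688667
3. -87.086200, 128.466062
4. -89.894567, -164.030845
5. -43.060500, 25.691788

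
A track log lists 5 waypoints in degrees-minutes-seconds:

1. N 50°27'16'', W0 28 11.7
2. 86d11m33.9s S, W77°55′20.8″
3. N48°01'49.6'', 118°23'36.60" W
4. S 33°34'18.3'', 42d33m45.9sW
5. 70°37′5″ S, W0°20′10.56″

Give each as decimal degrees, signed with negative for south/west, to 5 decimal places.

1. 50.45444, -0.46992
2. -86.19275, -77.92244
3. 48.03044, -118.39350
4. -33.57175, -42.56275
5. -70.61806, -0.33627

Point 1:
  Latitude: 27′ + 16″ = 27.26667′; 50 + 27.26667/60 = 50.454444
  N ⇒ keep positive
  Lon: 28′ + 11.7″ = 28.19500′; 0 + 28.19500/60 = 0.469917
  W → negative
Point 2:
  Latitude: 11′ + 33.9″ = 11.56500′; 86 + 11.56500/60 = 86.192750
  S ⇒ negate
  λ: 77 + 55/60 + 20.8/3600 = 77.922444
  W ⇒ negate
Point 3:
  φ: 48° + 1/60 + 49.6/3600 = 48 + 0.016667 + 0.013778 = 48.030444
  N → positive
  Lon: 23′ + 36.6″ = 23.61000′; 118 + 23.61000/60 = 118.393500
  W ⇒ negate
Point 4:
  Lat: 33 + 34/60 + 18.3/3600 = 33.571750
  hemisphere S, so the sign is −
  Lon: 42 + 33/60 + 45.9/3600 = 42.562750
  W → negative
Point 5:
  φ: 37′ + 5″ = 37.08333′; 70 + 37.08333/60 = 70.618056
  hemisphere S, so the sign is −
  Longitude: 20′ + 10.56″ = 20.17600′; 0 + 20.17600/60 = 0.336267
  W → negative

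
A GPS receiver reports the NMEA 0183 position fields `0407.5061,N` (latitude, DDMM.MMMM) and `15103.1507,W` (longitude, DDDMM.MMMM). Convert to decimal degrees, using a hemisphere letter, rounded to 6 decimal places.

Latitude: degrees = first 2 digits = 4, minutes = 7.5061; 4 + 7.5061/60 = 4.1251017
Lon: degrees = first 3 digits = 151, minutes = 3.1507; 151 + 3.1507/60 = 151.0525117

4.125102° N, 151.052512° W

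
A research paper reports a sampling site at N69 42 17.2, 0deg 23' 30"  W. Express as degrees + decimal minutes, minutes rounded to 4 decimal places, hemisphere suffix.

69° 42.2867′ N, 0° 23.5000′ W

φ: seconds/60 = 0.28667; minutes = 42 + 0.28667 = 42.286667
Lon: 23 + 30/60 = 23.500000′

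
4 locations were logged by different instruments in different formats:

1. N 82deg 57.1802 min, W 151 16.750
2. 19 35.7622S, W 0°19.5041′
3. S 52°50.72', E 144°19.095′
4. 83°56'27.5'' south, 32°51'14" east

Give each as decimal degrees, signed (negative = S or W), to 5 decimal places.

1. 82.95300, -151.27917
2. -19.59604, -0.32507
3. -52.84533, 144.31825
4. -83.94097, 32.85389

Point 1:
  Latitude: 82 + 57.1802/60 = 82.953003
  N ⇒ keep positive
  Lon: 151 + 16.75/60 = 151.279167
  W → negative
Point 2:
  Lat: 35.7622′ = 0.596037°; total 19.596037
  S ⇒ negate
  λ: 0 + 19.5041/60 = 0.325068
  W → negative
Point 3:
  Latitude: 50.72′ = 0.845333°; total 52.845333
  hemisphere S, so the sign is −
  Lon: 19.095′ = 0.318250°; total 144.318250
  E → positive
Point 4:
  Latitude: 56′ + 27.5″ = 56.45833′; 83 + 56.45833/60 = 83.940972
  hemisphere S, so the sign is −
  Lon: 32° + 51/60 + 14/3600 = 32 + 0.850000 + 0.003889 = 32.853889
  E → positive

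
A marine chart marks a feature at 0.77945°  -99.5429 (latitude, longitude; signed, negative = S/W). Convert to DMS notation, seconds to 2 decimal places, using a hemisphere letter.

0°46′46.02″ N, 99°32′34.44″ W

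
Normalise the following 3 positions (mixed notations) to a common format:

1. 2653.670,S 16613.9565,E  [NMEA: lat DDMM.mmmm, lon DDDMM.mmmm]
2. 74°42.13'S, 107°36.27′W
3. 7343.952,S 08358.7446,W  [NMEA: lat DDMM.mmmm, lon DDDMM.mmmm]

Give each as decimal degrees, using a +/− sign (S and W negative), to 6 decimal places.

Point 1:
  Latitude: split at 2 digits → 26° and 53.67′; 26 + 53.67/60 = 26.8945000
  S → negative
  Longitude: degrees = first 3 digits = 166, minutes = 13.9565; 166 + 13.9565/60 = 166.2326083
  E ⇒ keep positive
Point 2:
  φ: 74 + 42.13/60 = 74.7021667
  S ⇒ negate
  λ: 36.27′ = 0.604500°; total 107.6045000
  W → negative
Point 3:
  Latitude: degrees = first 2 digits = 73, minutes = 43.952; 73 + 43.952/60 = 73.7325333
  S ⇒ negate
  Lon: degrees = first 3 digits = 83, minutes = 58.7446; 83 + 58.7446/60 = 83.9790767
  W → negative

1. -26.894500, 166.232608
2. -74.702167, -107.604500
3. -73.732533, -83.979077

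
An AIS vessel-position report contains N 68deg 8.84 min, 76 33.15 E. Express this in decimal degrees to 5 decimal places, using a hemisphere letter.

68.14733° N, 76.55250° E

Latitude: 8.84′ = 0.147333°; total 68.147333
Longitude: 33.15′ = 0.552500°; total 76.552500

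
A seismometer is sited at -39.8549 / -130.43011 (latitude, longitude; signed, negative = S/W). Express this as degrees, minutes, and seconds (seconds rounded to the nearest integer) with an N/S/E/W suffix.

39°51′18″ S, 130°25′48″ W

Latitude is negative → S; |value| = 39.854900
φ: whole degrees 39; 51.29400′ → 51′ and 17.64″
Longitude is negative → W; |value| = 130.430110
λ: 0.430110 × 60 = 25.80660′ → 25′, remainder × 60 = 48.40″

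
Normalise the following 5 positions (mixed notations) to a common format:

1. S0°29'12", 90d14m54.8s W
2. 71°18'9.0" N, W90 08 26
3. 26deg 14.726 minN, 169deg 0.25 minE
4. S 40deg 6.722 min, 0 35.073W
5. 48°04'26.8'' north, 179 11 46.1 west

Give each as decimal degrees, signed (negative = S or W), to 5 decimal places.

Point 1:
  Lat: 29′ + 12″ = 29.20000′; 0 + 29.20000/60 = 0.486667
  S ⇒ negate
  λ: 14′ + 54.8″ = 14.91333′; 90 + 14.91333/60 = 90.248556
  W ⇒ negate
Point 2:
  Lat: 71 + 18/60 + 9/3600 = 71.302500
  N → positive
  Lon: 90° + 8/60 + 26/3600 = 90 + 0.133333 + 0.007222 = 90.140556
  W ⇒ negate
Point 3:
  φ: 26 + 14.726/60 = 26.245433
  N → positive
  Longitude: 169 + 0.25/60 = 169.004167
  E → positive
Point 4:
  Latitude: 40 + 6.722/60 = 40.112033
  S ⇒ negate
  λ: 0 + 35.073/60 = 0.584550
  W ⇒ negate
Point 5:
  Latitude: 4′ + 26.8″ = 4.44667′; 48 + 4.44667/60 = 48.074111
  N ⇒ keep positive
  Lon: 179 + 11/60 + 46.1/3600 = 179.196139
  hemisphere W, so the sign is −

1. -0.48667, -90.24856
2. 71.30250, -90.14056
3. 26.24543, 169.00417
4. -40.11203, -0.58455
5. 48.07411, -179.19614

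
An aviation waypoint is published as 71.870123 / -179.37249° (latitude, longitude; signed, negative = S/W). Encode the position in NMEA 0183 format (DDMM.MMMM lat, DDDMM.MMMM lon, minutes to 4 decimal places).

Lat: 71° + 0.870123 × 60 = 71° 52.207380′
Longitude is negative → W; |value| = 179.372490
Lon: fractional part 0.372490 → 22.349400 minutes

7152.2074,N / 17922.3494,W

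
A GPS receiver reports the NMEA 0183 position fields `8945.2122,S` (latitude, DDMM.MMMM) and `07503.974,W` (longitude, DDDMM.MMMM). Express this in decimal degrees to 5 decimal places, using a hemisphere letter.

φ: degrees = first 2 digits = 89, minutes = 45.2122; 89 + 45.2122/60 = 89.753537
Longitude: split at 3 digits → 075° and 3.974′; 75 + 3.974/60 = 75.066233

89.75354° S, 75.06623° W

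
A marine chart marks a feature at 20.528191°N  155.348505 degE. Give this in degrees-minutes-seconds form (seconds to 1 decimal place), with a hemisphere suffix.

φ: whole degrees 20; 31.69146′ → 31′ and 41.488″
λ: whole degrees 155; 20.91030′ → 20′ and 54.618″

20°31′41.5″ N, 155°20′54.6″ E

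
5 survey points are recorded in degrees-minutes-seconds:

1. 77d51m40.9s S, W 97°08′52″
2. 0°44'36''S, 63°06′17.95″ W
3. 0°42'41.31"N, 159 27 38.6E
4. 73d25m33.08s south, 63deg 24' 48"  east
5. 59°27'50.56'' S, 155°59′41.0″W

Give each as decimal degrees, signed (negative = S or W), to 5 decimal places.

Point 1:
  φ: 77° + 51/60 + 40.9/3600 = 77 + 0.850000 + 0.011361 = 77.861361
  hemisphere S, so the sign is −
  Longitude: 97 + 8/60 + 52/3600 = 97.147778
  W ⇒ negate
Point 2:
  Latitude: 0 + 44/60 + 36/3600 = 0.743333
  hemisphere S, so the sign is −
  Lon: 63° + 6/60 + 17.95/3600 = 63 + 0.100000 + 0.004986 = 63.104986
  W ⇒ negate
Point 3:
  φ: 0° + 42/60 + 41.31/3600 = 0 + 0.700000 + 0.011475 = 0.711475
  N → positive
  λ: 159 + 27/60 + 38.6/3600 = 159.460722
  E ⇒ keep positive
Point 4:
  Latitude: 73° + 25/60 + 33.08/3600 = 73 + 0.416667 + 0.009189 = 73.425856
  S ⇒ negate
  Longitude: 63° + 24/60 + 48/3600 = 63 + 0.400000 + 0.013333 = 63.413333
  E ⇒ keep positive
Point 5:
  φ: 27′ + 50.56″ = 27.84267′; 59 + 27.84267/60 = 59.464044
  S → negative
  Lon: 155° + 59/60 + 41/3600 = 155 + 0.983333 + 0.011389 = 155.994722
  W → negative

1. -77.86136, -97.14778
2. -0.74333, -63.10499
3. 0.71148, 159.46072
4. -73.42586, 63.41333
5. -59.46404, -155.99472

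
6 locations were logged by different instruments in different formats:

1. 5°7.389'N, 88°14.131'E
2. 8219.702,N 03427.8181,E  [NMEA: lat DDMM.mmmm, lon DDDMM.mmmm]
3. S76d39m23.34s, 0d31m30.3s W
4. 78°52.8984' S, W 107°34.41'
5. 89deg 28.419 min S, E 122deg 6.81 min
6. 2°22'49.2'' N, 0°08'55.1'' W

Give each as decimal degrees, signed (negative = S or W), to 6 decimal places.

1. 5.123150, 88.235517
2. 82.328367, 34.463635
3. -76.656483, -0.525083
4. -78.881640, -107.573500
5. -89.473650, 122.113500
6. 2.380333, -0.148639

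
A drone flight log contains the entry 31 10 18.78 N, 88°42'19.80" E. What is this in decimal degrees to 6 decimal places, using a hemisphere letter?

φ: 10′ + 18.78″ = 10.31300′; 31 + 10.31300/60 = 31.1718833
Lon: 88° + 42/60 + 19.8/3600 = 88 + 0.700000 + 0.005500 = 88.7055000

31.171883° N, 88.705500° E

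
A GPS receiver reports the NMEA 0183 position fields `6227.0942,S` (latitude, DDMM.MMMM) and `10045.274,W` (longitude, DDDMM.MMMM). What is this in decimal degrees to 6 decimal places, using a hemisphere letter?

62.451570° S, 100.754567° W

Latitude: split at 2 digits → 62° and 27.0942′; 62 + 27.0942/60 = 62.4515700
λ: split at 3 digits → 100° and 45.274′; 100 + 45.274/60 = 100.7545667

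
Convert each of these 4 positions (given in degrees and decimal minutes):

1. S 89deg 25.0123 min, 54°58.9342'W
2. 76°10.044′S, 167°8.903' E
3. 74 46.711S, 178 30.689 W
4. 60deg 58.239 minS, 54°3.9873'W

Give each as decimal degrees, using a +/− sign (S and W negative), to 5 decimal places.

1. -89.41687, -54.98224
2. -76.16740, 167.14838
3. -74.77852, -178.51148
4. -60.97065, -54.06646

Point 1:
  φ: 25.0123′ = 0.416872°; total 89.416872
  hemisphere S, so the sign is −
  λ: 58.9342′ = 0.982237°; total 54.982237
  W ⇒ negate
Point 2:
  Lat: 76 + 10.044/60 = 76.167400
  S → negative
  Longitude: 8.903′ = 0.148383°; total 167.148383
  E → positive
Point 3:
  Lat: 74 + 46.711/60 = 74.778517
  hemisphere S, so the sign is −
  λ: 178 + 30.689/60 = 178.511483
  W ⇒ negate
Point 4:
  Lat: 60 + 58.239/60 = 60.970650
  hemisphere S, so the sign is −
  λ: 3.9873′ = 0.066455°; total 54.066455
  hemisphere W, so the sign is −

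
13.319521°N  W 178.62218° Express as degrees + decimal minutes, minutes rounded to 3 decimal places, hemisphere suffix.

Latitude: minutes = (13.319521 − 13) × 60 = 19.17126
Lon: minutes = (178.622180 − 178) × 60 = 37.33080

13° 19.171′ N, 178° 37.331′ W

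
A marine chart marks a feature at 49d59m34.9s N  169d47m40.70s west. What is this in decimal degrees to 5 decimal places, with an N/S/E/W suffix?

49.99303° N, 169.79464° W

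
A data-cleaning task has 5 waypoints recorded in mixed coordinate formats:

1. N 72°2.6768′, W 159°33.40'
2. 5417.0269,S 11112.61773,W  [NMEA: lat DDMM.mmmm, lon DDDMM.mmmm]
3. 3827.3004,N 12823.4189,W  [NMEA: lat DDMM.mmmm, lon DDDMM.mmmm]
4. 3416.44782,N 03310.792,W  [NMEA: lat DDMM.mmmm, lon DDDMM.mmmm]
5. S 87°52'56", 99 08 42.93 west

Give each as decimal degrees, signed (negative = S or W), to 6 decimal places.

1. 72.044613, -159.556667
2. -54.283782, -111.210296
3. 38.455007, -128.390315
4. 34.274130, -33.179867
5. -87.882222, -99.145258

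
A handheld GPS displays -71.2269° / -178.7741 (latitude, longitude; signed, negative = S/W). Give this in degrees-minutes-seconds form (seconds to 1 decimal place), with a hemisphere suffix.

Latitude is negative → S; |value| = 71.226900
Latitude: 0.226900° → 13.61400′; 0.61400 × 60 = 36.840″
Longitude is negative → W; |value| = 178.774100
Lon: 0.774100 × 60 = 46.44600′ → 46′, remainder × 60 = 26.760″

71°13′36.8″ S, 178°46′26.8″ W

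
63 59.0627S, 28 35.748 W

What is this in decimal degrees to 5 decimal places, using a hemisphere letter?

φ: 63 + 59.0627/60 = 63.984378
Longitude: 35.748′ = 0.595800°; total 28.595800

63.98438° S, 28.59580° W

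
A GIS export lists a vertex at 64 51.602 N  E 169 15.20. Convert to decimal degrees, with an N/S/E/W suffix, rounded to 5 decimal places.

64.86003° N, 169.25333° E

Lat: 51.602′ = 0.860033°; total 64.860033
Lon: 15.2′ = 0.253333°; total 169.253333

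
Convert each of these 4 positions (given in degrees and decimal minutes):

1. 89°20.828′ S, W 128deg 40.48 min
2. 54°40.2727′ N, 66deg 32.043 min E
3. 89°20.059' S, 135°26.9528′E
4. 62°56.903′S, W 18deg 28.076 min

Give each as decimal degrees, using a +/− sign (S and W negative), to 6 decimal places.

Point 1:
  Lat: 89 + 20.828/60 = 89.3471333
  hemisphere S, so the sign is −
  Lon: 128 + 40.48/60 = 128.6746667
  hemisphere W, so the sign is −
Point 2:
  φ: 40.2727′ = 0.671212°; total 54.6712117
  N ⇒ keep positive
  Lon: 66 + 32.043/60 = 66.5340500
  E → positive
Point 3:
  Latitude: 89 + 20.059/60 = 89.3343167
  S ⇒ negate
  λ: 135 + 26.9528/60 = 135.4492133
  E ⇒ keep positive
Point 4:
  Latitude: 62 + 56.903/60 = 62.9483833
  S → negative
  Longitude: 18 + 28.076/60 = 18.4679333
  W ⇒ negate

1. -89.347133, -128.674667
2. 54.671212, 66.534050
3. -89.334317, 135.449213
4. -62.948383, -18.467933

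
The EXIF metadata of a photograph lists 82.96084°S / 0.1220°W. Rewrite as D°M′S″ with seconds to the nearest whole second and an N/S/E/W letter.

φ: whole degrees 82; 57.65040′ → 57′ and 39.02″
Lon: whole degrees 0; 7.32000′ → 7′ and 19.20″

82°57′39″ S, 0°07′19″ W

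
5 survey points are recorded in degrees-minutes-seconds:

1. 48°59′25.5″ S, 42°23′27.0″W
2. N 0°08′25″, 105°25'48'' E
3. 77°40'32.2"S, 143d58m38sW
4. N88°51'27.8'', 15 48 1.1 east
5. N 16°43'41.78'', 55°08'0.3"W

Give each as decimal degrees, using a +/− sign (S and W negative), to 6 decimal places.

1. -48.990417, -42.390833
2. 0.140278, 105.430000
3. -77.675611, -143.977222
4. 88.857722, 15.800306
5. 16.728272, -55.133417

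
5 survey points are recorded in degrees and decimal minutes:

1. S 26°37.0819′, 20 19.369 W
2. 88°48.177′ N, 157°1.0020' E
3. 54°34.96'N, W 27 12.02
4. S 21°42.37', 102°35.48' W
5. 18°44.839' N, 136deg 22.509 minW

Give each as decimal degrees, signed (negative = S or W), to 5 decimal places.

Point 1:
  Lat: 26 + 37.0819/60 = 26.618032
  S ⇒ negate
  λ: 19.369′ = 0.322817°; total 20.322817
  hemisphere W, so the sign is −
Point 2:
  Lat: 88 + 48.177/60 = 88.802950
  N → positive
  Lon: 1.002′ = 0.016700°; total 157.016700
  E ⇒ keep positive
Point 3:
  φ: 54 + 34.96/60 = 54.582667
  N → positive
  Lon: 27 + 12.02/60 = 27.200333
  W → negative
Point 4:
  Lat: 42.37′ = 0.706167°; total 21.706167
  S ⇒ negate
  λ: 35.48′ = 0.591333°; total 102.591333
  hemisphere W, so the sign is −
Point 5:
  Lat: 44.839′ = 0.747317°; total 18.747317
  N ⇒ keep positive
  Longitude: 136 + 22.509/60 = 136.375150
  hemisphere W, so the sign is −

1. -26.61803, -20.32282
2. 88.80295, 157.01670
3. 54.58267, -27.20033
4. -21.70617, -102.59133
5. 18.74732, -136.37515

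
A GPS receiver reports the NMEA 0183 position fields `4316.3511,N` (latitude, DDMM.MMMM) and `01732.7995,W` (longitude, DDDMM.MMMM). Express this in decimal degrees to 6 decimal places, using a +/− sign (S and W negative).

43.272518, -17.546658

φ: degrees = first 2 digits = 43, minutes = 16.3511; 43 + 16.3511/60 = 43.2725183
N → positive
Longitude: split at 3 digits → 017° and 32.7995′; 17 + 32.7995/60 = 17.5466583
W ⇒ negate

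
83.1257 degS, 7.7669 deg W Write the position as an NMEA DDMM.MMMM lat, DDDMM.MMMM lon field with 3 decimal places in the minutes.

Latitude: minutes = (83.125700 − 83) × 60 = 7.54200
λ: minutes = (7.766900 − 7) × 60 = 46.01400

8307.542,S / 00746.014,W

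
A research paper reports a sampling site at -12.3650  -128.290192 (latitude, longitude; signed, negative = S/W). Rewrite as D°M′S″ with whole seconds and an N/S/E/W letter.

12°21′54″ S, 128°17′25″ W

Latitude is negative → S; |value| = 12.365000
φ: 0.365000 × 60 = 21.90000′ → 21′, remainder × 60 = 54.00″
Longitude is negative → W; |value| = 128.290192
Longitude: whole degrees 128; 17.41152′ → 17′ and 24.69″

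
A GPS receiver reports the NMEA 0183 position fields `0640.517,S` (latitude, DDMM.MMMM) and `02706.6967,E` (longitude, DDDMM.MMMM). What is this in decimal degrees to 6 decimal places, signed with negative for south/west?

-6.675283, 27.111612

φ: degrees = first 2 digits = 6, minutes = 40.517; 6 + 40.517/60 = 6.6752833
hemisphere S, so the sign is −
Longitude: degrees = first 3 digits = 27, minutes = 6.6967; 27 + 6.6967/60 = 27.1116117
E ⇒ keep positive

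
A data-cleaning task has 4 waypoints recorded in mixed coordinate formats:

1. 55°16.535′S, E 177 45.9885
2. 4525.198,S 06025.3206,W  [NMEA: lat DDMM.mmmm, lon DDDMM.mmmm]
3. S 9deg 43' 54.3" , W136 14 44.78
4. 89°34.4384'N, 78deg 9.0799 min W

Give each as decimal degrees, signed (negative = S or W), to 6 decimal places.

1. -55.275583, 177.766475
2. -45.419967, -60.422010
3. -9.731750, -136.245772
4. 89.573973, -78.151332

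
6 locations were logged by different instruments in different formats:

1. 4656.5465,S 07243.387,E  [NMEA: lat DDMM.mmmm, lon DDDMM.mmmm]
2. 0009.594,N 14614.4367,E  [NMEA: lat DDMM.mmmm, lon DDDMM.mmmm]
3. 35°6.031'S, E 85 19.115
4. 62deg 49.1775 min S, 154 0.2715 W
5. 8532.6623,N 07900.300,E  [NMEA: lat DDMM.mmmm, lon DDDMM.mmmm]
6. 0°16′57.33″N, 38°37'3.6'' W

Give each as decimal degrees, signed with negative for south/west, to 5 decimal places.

Point 1:
  φ: degrees = first 2 digits = 46, minutes = 56.5465; 46 + 56.5465/60 = 46.942442
  S → negative
  λ: split at 3 digits → 072° and 43.387′; 72 + 43.387/60 = 72.723117
  E ⇒ keep positive
Point 2:
  φ: split at 2 digits → 00° and 9.594′; 0 + 9.594/60 = 0.159900
  N ⇒ keep positive
  Lon: split at 3 digits → 146° and 14.4367′; 146 + 14.4367/60 = 146.240612
  E → positive
Point 3:
  Latitude: 35 + 6.031/60 = 35.100517
  hemisphere S, so the sign is −
  λ: 85 + 19.115/60 = 85.318583
  E → positive
Point 4:
  Latitude: 49.1775′ = 0.819625°; total 62.819625
  S → negative
  Longitude: 154 + 0.2715/60 = 154.004525
  W ⇒ negate
Point 5:
  Latitude: degrees = first 2 digits = 85, minutes = 32.6623; 85 + 32.6623/60 = 85.544372
  N → positive
  Lon: split at 3 digits → 079° and 0.3′; 79 + 0.3/60 = 79.005000
  E → positive
Point 6:
  φ: 0 + 16/60 + 57.33/3600 = 0.282592
  N ⇒ keep positive
  Lon: 38° + 37/60 + 3.6/3600 = 38 + 0.616667 + 0.001000 = 38.617667
  W ⇒ negate

1. -46.94244, 72.72312
2. 0.15990, 146.24061
3. -35.10052, 85.31858
4. -62.81963, -154.00453
5. 85.54437, 79.00500
6. 0.28259, -38.61767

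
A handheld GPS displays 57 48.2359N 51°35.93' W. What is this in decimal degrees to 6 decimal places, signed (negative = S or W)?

57.803932, -51.598833

Latitude: 57 + 48.2359/60 = 57.8039317
N ⇒ keep positive
Lon: 51 + 35.93/60 = 51.5988333
W ⇒ negate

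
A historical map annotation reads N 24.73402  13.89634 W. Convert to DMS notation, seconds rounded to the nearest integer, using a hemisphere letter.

24°44′2″ N, 13°53′47″ W

φ: 0.734020 × 60 = 44.04120′ → 44′, remainder × 60 = 2.47″
Longitude: whole degrees 13; 53.78040′ → 53′ and 46.82″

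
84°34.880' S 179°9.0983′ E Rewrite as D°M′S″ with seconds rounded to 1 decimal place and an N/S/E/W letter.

84°34′52.8″ S, 179°09′5.9″ E

Lat: 34.88000′ → 34′ and 0.88000 × 60 = 52.800″
Lon: 9.09830′ → 9′ and 0.09830 × 60 = 5.898″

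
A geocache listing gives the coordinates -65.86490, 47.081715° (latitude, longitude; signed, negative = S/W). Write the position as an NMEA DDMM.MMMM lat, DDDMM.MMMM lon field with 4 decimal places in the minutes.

Latitude is negative → S; |value| = 65.864900
Lat: minutes = (65.864900 − 65) × 60 = 51.894000
Longitude: fractional part 0.081715 → 4.902900 minutes

6551.8940,S / 04704.9029,E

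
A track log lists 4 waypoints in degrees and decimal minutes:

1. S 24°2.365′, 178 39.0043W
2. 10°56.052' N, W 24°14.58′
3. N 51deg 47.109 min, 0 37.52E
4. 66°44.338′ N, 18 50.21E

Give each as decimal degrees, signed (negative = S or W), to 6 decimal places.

Point 1:
  φ: 2.365′ = 0.039417°; total 24.0394167
  S ⇒ negate
  Longitude: 39.0043′ = 0.650072°; total 178.6500717
  hemisphere W, so the sign is −
Point 2:
  Lat: 56.052′ = 0.934200°; total 10.9342000
  N ⇒ keep positive
  Longitude: 24 + 14.58/60 = 24.2430000
  W ⇒ negate
Point 3:
  Latitude: 47.109′ = 0.785150°; total 51.7851500
  N ⇒ keep positive
  λ: 37.52′ = 0.625333°; total 0.6253333
  E → positive
Point 4:
  φ: 66 + 44.338/60 = 66.7389667
  N ⇒ keep positive
  λ: 18 + 50.21/60 = 18.8368333
  E → positive

1. -24.039417, -178.650072
2. 10.934200, -24.243000
3. 51.785150, 0.625333
4. 66.738967, 18.836833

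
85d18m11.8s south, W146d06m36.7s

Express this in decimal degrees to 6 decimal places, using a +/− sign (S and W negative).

Latitude: 18′ + 11.8″ = 18.19667′; 85 + 18.19667/60 = 85.3032778
hemisphere S, so the sign is −
Longitude: 6′ + 36.7″ = 6.61167′; 146 + 6.61167/60 = 146.1101944
W ⇒ negate

-85.303278, -146.110194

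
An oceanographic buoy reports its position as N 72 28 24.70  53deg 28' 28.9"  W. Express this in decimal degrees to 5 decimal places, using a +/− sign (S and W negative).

Latitude: 72° + 28/60 + 24.7/3600 = 72 + 0.466667 + 0.006861 = 72.473528
N ⇒ keep positive
Lon: 53° + 28/60 + 28.9/3600 = 53 + 0.466667 + 0.008028 = 53.474694
W ⇒ negate

72.47353, -53.47469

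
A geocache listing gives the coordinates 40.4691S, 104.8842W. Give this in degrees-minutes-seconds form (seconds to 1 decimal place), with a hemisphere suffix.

Latitude: whole degrees 40; 28.14600′ → 28′ and 8.760″
Lon: whole degrees 104; 53.05200′ → 53′ and 3.120″

40°28′8.8″ S, 104°53′3.1″ W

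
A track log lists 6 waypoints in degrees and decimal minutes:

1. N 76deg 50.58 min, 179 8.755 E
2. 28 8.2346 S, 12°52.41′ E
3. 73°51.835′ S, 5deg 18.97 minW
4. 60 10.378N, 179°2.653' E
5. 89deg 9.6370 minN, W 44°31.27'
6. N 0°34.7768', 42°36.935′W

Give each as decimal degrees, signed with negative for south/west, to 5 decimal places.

1. 76.84300, 179.14592
2. -28.13724, 12.87350
3. -73.86392, -5.31617
4. 60.17297, 179.04422
5. 89.16062, -44.52117
6. 0.57961, -42.61558

Point 1:
  Latitude: 76 + 50.58/60 = 76.843000
  N ⇒ keep positive
  λ: 8.755′ = 0.145917°; total 179.145917
  E → positive
Point 2:
  Lat: 8.2346′ = 0.137243°; total 28.137243
  S → negative
  Lon: 12 + 52.41/60 = 12.873500
  E → positive
Point 3:
  φ: 73 + 51.835/60 = 73.863917
  S ⇒ negate
  λ: 18.97′ = 0.316167°; total 5.316167
  W → negative
Point 4:
  φ: 10.378′ = 0.172967°; total 60.172967
  N ⇒ keep positive
  λ: 2.653′ = 0.044217°; total 179.044217
  E ⇒ keep positive
Point 5:
  Latitude: 89 + 9.637/60 = 89.160617
  N → positive
  Longitude: 44 + 31.27/60 = 44.521167
  W → negative
Point 6:
  Latitude: 34.7768′ = 0.579613°; total 0.579613
  N → positive
  λ: 36.935′ = 0.615583°; total 42.615583
  W ⇒ negate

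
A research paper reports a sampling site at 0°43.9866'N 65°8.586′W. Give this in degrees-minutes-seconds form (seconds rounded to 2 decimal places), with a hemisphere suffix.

0°43′59.20″ N, 65°08′35.16″ W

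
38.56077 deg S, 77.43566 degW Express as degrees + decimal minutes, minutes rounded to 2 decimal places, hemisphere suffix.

38° 33.65′ S, 77° 26.14′ W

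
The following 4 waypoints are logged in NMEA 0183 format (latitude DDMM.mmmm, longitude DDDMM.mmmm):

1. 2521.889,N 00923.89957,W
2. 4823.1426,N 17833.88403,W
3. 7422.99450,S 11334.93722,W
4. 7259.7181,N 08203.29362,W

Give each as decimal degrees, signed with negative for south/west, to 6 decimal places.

1. 25.364817, -9.398326
2. 48.385710, -178.564734
3. -74.383242, -113.582287
4. 72.995302, -82.054894

Point 1:
  Lat: degrees = first 2 digits = 25, minutes = 21.889; 25 + 21.889/60 = 25.3648167
  N → positive
  Lon: degrees = first 3 digits = 9, minutes = 23.89957; 9 + 23.89957/60 = 9.3983262
  hemisphere W, so the sign is −
Point 2:
  Lat: split at 2 digits → 48° and 23.1426′; 48 + 23.1426/60 = 48.3857100
  N ⇒ keep positive
  Lon: degrees = first 3 digits = 178, minutes = 33.88403; 178 + 33.88403/60 = 178.5647338
  hemisphere W, so the sign is −
Point 3:
  Lat: split at 2 digits → 74° and 22.9945′; 74 + 22.9945/60 = 74.3832417
  S → negative
  Longitude: split at 3 digits → 113° and 34.93722′; 113 + 34.93722/60 = 113.5822870
  hemisphere W, so the sign is −
Point 4:
  Lat: split at 2 digits → 72° and 59.7181′; 72 + 59.7181/60 = 72.9953017
  N ⇒ keep positive
  λ: degrees = first 3 digits = 82, minutes = 3.29362; 82 + 3.29362/60 = 82.0548937
  W → negative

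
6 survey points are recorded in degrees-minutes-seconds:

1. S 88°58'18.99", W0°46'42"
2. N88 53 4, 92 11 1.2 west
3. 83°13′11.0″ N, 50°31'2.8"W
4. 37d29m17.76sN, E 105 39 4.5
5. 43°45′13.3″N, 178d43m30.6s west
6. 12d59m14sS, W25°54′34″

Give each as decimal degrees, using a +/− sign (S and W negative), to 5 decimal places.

1. -88.97194, -0.77833
2. 88.88444, -92.18367
3. 83.21972, -50.51744
4. 37.48827, 105.65125
5. 43.75369, -178.72517
6. -12.98722, -25.90944

Point 1:
  Latitude: 88° + 58/60 + 18.99/3600 = 88 + 0.966667 + 0.005275 = 88.971942
  S → negative
  λ: 0° + 46/60 + 42/3600 = 0 + 0.766667 + 0.011667 = 0.778333
  hemisphere W, so the sign is −
Point 2:
  Latitude: 88° + 53/60 + 4/3600 = 88 + 0.883333 + 0.001111 = 88.884444
  N ⇒ keep positive
  Lon: 92 + 11/60 + 1.2/3600 = 92.183667
  W → negative
Point 3:
  Latitude: 83 + 13/60 + 11/3600 = 83.219722
  N ⇒ keep positive
  Longitude: 50° + 31/60 + 2.8/3600 = 50 + 0.516667 + 0.000778 = 50.517444
  hemisphere W, so the sign is −
Point 4:
  Lat: 37 + 29/60 + 17.76/3600 = 37.488267
  N ⇒ keep positive
  Lon: 39′ + 4.5″ = 39.07500′; 105 + 39.07500/60 = 105.651250
  E → positive
Point 5:
  φ: 43 + 45/60 + 13.3/3600 = 43.753694
  N ⇒ keep positive
  Longitude: 178 + 43/60 + 30.6/3600 = 178.725167
  W ⇒ negate
Point 6:
  φ: 12 + 59/60 + 14/3600 = 12.987222
  hemisphere S, so the sign is −
  Lon: 25 + 54/60 + 34/3600 = 25.909444
  W → negative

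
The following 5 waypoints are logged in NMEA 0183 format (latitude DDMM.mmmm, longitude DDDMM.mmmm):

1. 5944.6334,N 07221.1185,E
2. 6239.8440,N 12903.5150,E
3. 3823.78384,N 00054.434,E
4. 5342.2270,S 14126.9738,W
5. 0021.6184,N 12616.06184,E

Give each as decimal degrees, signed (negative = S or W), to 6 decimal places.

Point 1:
  φ: split at 2 digits → 59° and 44.6334′; 59 + 44.6334/60 = 59.7438900
  N ⇒ keep positive
  Lon: degrees = first 3 digits = 72, minutes = 21.1185; 72 + 21.1185/60 = 72.3519750
  E → positive
Point 2:
  Latitude: degrees = first 2 digits = 62, minutes = 39.844; 62 + 39.844/60 = 62.6640667
  N → positive
  Lon: split at 3 digits → 129° and 3.515′; 129 + 3.515/60 = 129.0585833
  E ⇒ keep positive
Point 3:
  Lat: split at 2 digits → 38° and 23.78384′; 38 + 23.78384/60 = 38.3963973
  N ⇒ keep positive
  Lon: split at 3 digits → 000° and 54.434′; 0 + 54.434/60 = 0.9072333
  E ⇒ keep positive
Point 4:
  Lat: split at 2 digits → 53° and 42.227′; 53 + 42.227/60 = 53.7037833
  S ⇒ negate
  Longitude: split at 3 digits → 141° and 26.9738′; 141 + 26.9738/60 = 141.4495633
  W → negative
Point 5:
  Latitude: degrees = first 2 digits = 0, minutes = 21.6184; 0 + 21.6184/60 = 0.3603067
  N ⇒ keep positive
  Lon: split at 3 digits → 126° and 16.06184′; 126 + 16.06184/60 = 126.2676973
  E → positive

1. 59.743890, 72.351975
2. 62.664067, 129.058583
3. 38.396397, 0.907233
4. -53.703783, -141.449563
5. 0.360307, 126.267697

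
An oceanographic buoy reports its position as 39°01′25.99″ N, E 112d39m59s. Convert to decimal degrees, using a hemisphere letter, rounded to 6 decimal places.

φ: 39 + 1/60 + 25.99/3600 = 39.0238861
Lon: 112° + 39/60 + 59/3600 = 112 + 0.650000 + 0.016389 = 112.6663889

39.023886° N, 112.666389° E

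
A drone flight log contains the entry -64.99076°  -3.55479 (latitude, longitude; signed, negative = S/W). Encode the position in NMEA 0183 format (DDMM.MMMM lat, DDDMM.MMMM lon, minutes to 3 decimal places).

6459.446,S / 00333.287,W

Latitude is negative → S; |value| = 64.990760
Latitude: fractional part 0.990760 → 59.44560 minutes
Longitude is negative → W; |value| = 3.554790
Lon: fractional part 0.554790 → 33.28740 minutes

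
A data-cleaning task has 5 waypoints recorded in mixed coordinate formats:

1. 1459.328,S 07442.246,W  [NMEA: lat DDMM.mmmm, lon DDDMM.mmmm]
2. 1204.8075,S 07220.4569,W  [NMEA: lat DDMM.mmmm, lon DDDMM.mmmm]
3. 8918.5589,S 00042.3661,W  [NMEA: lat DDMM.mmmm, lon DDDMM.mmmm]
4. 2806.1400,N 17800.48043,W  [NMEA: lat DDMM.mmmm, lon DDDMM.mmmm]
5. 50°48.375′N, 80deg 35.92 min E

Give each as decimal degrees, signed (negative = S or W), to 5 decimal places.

1. -14.98880, -74.70410
2. -12.08013, -72.34095
3. -89.30932, -0.70610
4. 28.10233, -178.00801
5. 50.80625, 80.59867

Point 1:
  φ: degrees = first 2 digits = 14, minutes = 59.328; 14 + 59.328/60 = 14.988800
  S → negative
  Lon: degrees = first 3 digits = 74, minutes = 42.246; 74 + 42.246/60 = 74.704100
  hemisphere W, so the sign is −
Point 2:
  Lat: degrees = first 2 digits = 12, minutes = 4.8075; 12 + 4.8075/60 = 12.080125
  S ⇒ negate
  Lon: split at 3 digits → 072° and 20.4569′; 72 + 20.4569/60 = 72.340948
  W ⇒ negate
Point 3:
  Latitude: split at 2 digits → 89° and 18.5589′; 89 + 18.5589/60 = 89.309315
  hemisphere S, so the sign is −
  Longitude: degrees = first 3 digits = 0, minutes = 42.3661; 0 + 42.3661/60 = 0.706102
  W → negative
Point 4:
  Lat: split at 2 digits → 28° and 6.14′; 28 + 6.14/60 = 28.102333
  N → positive
  Longitude: degrees = first 3 digits = 178, minutes = 0.48043; 178 + 0.48043/60 = 178.008007
  W → negative
Point 5:
  Lat: 48.375′ = 0.806250°; total 50.806250
  N ⇒ keep positive
  λ: 35.92′ = 0.598667°; total 80.598667
  E ⇒ keep positive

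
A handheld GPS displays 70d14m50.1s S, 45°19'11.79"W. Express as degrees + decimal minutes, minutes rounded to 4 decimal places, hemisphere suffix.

70° 14.8350′ S, 45° 19.1965′ W

φ: 14 + 50.1/60 = 14.835000′
Longitude: seconds/60 = 0.19650; minutes = 19 + 0.19650 = 19.196500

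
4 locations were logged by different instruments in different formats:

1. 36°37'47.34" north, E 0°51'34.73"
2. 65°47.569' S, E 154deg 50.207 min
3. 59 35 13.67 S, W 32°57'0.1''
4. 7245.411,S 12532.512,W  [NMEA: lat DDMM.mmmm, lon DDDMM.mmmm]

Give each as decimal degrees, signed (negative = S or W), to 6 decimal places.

Point 1:
  Latitude: 36° + 37/60 + 47.34/3600 = 36 + 0.616667 + 0.013150 = 36.6298167
  N → positive
  λ: 51′ + 34.73″ = 51.57883′; 0 + 51.57883/60 = 0.8596472
  E ⇒ keep positive
Point 2:
  Lat: 65 + 47.569/60 = 65.7928167
  S → negative
  Longitude: 154 + 50.207/60 = 154.8367833
  E ⇒ keep positive
Point 3:
  Latitude: 35′ + 13.67″ = 35.22783′; 59 + 35.22783/60 = 59.5871306
  S → negative
  Longitude: 32 + 57/60 + 0.1/3600 = 32.9500278
  W → negative
Point 4:
  Lat: split at 2 digits → 72° and 45.411′; 72 + 45.411/60 = 72.7568500
  S → negative
  λ: degrees = first 3 digits = 125, minutes = 32.512; 125 + 32.512/60 = 125.5418667
  W → negative

1. 36.629817, 0.859647
2. -65.792817, 154.836783
3. -59.587131, -32.950028
4. -72.756850, -125.541867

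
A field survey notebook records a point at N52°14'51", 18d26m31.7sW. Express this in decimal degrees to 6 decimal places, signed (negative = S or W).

52.247500, -18.442139

φ: 52 + 14/60 + 51/3600 = 52.2475000
N → positive
Lon: 18° + 26/60 + 31.7/3600 = 18 + 0.433333 + 0.008806 = 18.4421389
W ⇒ negate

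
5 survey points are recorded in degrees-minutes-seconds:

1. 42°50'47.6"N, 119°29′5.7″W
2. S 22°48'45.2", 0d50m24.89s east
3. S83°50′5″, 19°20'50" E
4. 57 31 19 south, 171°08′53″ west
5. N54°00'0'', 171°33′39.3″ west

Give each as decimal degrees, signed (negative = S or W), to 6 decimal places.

Point 1:
  φ: 42° + 50/60 + 47.6/3600 = 42 + 0.833333 + 0.013222 = 42.8465556
  N ⇒ keep positive
  Longitude: 29′ + 5.7″ = 29.09500′; 119 + 29.09500/60 = 119.4849167
  hemisphere W, so the sign is −
Point 2:
  Lat: 22° + 48/60 + 45.2/3600 = 22 + 0.800000 + 0.012556 = 22.8125556
  S ⇒ negate
  Longitude: 50′ + 24.89″ = 50.41483′; 0 + 50.41483/60 = 0.8402472
  E → positive
Point 3:
  φ: 50′ + 5″ = 50.08333′; 83 + 50.08333/60 = 83.8347222
  S ⇒ negate
  λ: 20′ + 50″ = 20.83333′; 19 + 20.83333/60 = 19.3472222
  E → positive
Point 4:
  φ: 57° + 31/60 + 19/3600 = 57 + 0.516667 + 0.005278 = 57.5219444
  S ⇒ negate
  Longitude: 171 + 8/60 + 53/3600 = 171.1480556
  hemisphere W, so the sign is −
Point 5:
  φ: 54° + 0/60 + 0/3600 = 54 + 0.000000 + 0.000000 = 54.0000000
  N → positive
  Lon: 33′ + 39.3″ = 33.65500′; 171 + 33.65500/60 = 171.5609167
  W → negative

1. 42.846556, -119.484917
2. -22.812556, 0.840247
3. -83.834722, 19.347222
4. -57.521944, -171.148056
5. 54.000000, -171.560917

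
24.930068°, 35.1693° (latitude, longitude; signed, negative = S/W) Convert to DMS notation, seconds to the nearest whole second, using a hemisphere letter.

Latitude: 0.930068° → 55.80408′; 0.80408 × 60 = 48.24″
Lon: 0.169300 × 60 = 10.15800′ → 10′, remainder × 60 = 9.48″

24°55′48″ N, 35°10′9″ E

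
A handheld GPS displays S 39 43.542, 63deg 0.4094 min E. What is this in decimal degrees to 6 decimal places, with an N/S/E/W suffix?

φ: 39 + 43.542/60 = 39.7257000
λ: 0.4094′ = 0.006823°; total 63.0068233

39.725700° S, 63.006823° E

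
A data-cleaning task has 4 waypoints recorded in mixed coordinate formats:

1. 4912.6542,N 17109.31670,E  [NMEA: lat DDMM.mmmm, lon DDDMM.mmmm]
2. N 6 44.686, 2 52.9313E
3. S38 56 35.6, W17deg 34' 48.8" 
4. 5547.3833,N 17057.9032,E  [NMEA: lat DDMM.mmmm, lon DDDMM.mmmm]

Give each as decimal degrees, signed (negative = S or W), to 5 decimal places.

Point 1:
  Latitude: split at 2 digits → 49° and 12.6542′; 49 + 12.6542/60 = 49.210903
  N ⇒ keep positive
  Lon: degrees = first 3 digits = 171, minutes = 9.3167; 171 + 9.3167/60 = 171.155278
  E ⇒ keep positive
Point 2:
  Lat: 44.686′ = 0.744767°; total 6.744767
  N → positive
  Longitude: 52.9313′ = 0.882188°; total 2.882188
  E → positive
Point 3:
  φ: 38° + 56/60 + 35.6/3600 = 38 + 0.933333 + 0.009889 = 38.943222
  hemisphere S, so the sign is −
  Longitude: 17 + 34/60 + 48.8/3600 = 17.580222
  W ⇒ negate
Point 4:
  Latitude: split at 2 digits → 55° and 47.3833′; 55 + 47.3833/60 = 55.789722
  N ⇒ keep positive
  Lon: degrees = first 3 digits = 170, minutes = 57.9032; 170 + 57.9032/60 = 170.965053
  E → positive

1. 49.21090, 171.15528
2. 6.74477, 2.88219
3. -38.94322, -17.58022
4. 55.78972, 170.96505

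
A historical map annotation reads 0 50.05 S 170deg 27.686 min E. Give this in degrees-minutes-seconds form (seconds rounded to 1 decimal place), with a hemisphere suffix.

0°50′3.0″ S, 170°27′41.2″ E

Latitude: 50.05000′ → 50′ and 0.05000 × 60 = 3.000″
λ: 27.68600′ → 27′ and 0.68600 × 60 = 41.160″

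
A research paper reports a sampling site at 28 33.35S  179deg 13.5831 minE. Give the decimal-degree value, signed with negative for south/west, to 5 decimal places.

Latitude: 33.35′ = 0.555833°; total 28.555833
hemisphere S, so the sign is −
Longitude: 179 + 13.5831/60 = 179.226385
E → positive

-28.55583, 179.22639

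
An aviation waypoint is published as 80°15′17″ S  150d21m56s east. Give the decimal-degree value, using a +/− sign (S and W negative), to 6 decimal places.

-80.254722, 150.365556

Lat: 15′ + 17″ = 15.28333′; 80 + 15.28333/60 = 80.2547222
S → negative
λ: 21′ + 56″ = 21.93333′; 150 + 21.93333/60 = 150.3655556
E → positive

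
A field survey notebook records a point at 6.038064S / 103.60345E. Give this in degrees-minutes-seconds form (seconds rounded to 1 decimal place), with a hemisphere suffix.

φ: 0.038064° → 2.28384′; 0.28384 × 60 = 17.030″
Longitude: 0.603450° → 36.20700′; 0.20700 × 60 = 12.420″

6°02′17.0″ S, 103°36′12.4″ E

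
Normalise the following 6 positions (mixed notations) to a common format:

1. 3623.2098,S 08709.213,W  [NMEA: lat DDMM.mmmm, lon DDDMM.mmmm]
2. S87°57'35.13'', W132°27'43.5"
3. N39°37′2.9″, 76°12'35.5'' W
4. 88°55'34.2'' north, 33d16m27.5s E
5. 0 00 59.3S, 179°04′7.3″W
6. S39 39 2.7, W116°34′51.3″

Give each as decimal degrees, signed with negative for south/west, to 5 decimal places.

Point 1:
  Latitude: split at 2 digits → 36° and 23.2098′; 36 + 23.2098/60 = 36.386830
  S ⇒ negate
  Lon: degrees = first 3 digits = 87, minutes = 9.213; 87 + 9.213/60 = 87.153550
  W → negative
Point 2:
  Lat: 57′ + 35.13″ = 57.58550′; 87 + 57.58550/60 = 87.959758
  S ⇒ negate
  Longitude: 132 + 27/60 + 43.5/3600 = 132.462083
  W ⇒ negate
Point 3:
  φ: 37′ + 2.9″ = 37.04833′; 39 + 37.04833/60 = 39.617472
  N → positive
  Lon: 76° + 12/60 + 35.5/3600 = 76 + 0.200000 + 0.009861 = 76.209861
  hemisphere W, so the sign is −
Point 4:
  φ: 88 + 55/60 + 34.2/3600 = 88.926167
  N → positive
  λ: 33 + 16/60 + 27.5/3600 = 33.274306
  E → positive
Point 5:
  φ: 0 + 0/60 + 59.3/3600 = 0.016472
  hemisphere S, so the sign is −
  Longitude: 179° + 4/60 + 7.3/3600 = 179 + 0.066667 + 0.002028 = 179.068694
  hemisphere W, so the sign is −
Point 6:
  φ: 39′ + 2.7″ = 39.04500′; 39 + 39.04500/60 = 39.650750
  S ⇒ negate
  Lon: 116° + 34/60 + 51.3/3600 = 116 + 0.566667 + 0.014250 = 116.580917
  W ⇒ negate

1. -36.38683, -87.15355
2. -87.95976, -132.46208
3. 39.61747, -76.20986
4. 88.92617, 33.27431
5. -0.01647, -179.06869
6. -39.65075, -116.58092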